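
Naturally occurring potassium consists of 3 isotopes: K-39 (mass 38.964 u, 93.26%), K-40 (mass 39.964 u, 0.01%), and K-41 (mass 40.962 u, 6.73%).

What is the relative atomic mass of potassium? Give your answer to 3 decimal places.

39.099 u

Ar = Σ fᵢ·mᵢ = 0.9326 × 38.964 + 0.0001 × 39.964 + 0.0673 × 40.962
= 36.3378 + 0.0040 + 2.7567 = 39.0985 u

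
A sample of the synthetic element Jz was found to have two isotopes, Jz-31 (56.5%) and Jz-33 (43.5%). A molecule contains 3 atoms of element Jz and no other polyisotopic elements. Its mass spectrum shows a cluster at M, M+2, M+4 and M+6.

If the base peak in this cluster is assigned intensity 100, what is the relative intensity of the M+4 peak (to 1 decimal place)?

77.0

Binomial terms of (0.565 + 0.435)^3: M 0.1804, M+2 0.4166, M+4 0.3207, M+6 0.0823 → M+2 is the base peak.
P(M+2) = C(3,1) × 0.565^2 × 0.435^1 = 3 × 0.319225 × 0.4350 = 0.416589 (base)
P(M+4) = C(3,2) × 0.565^1 × 0.435^2 = 3 × 0.5650 × 0.189225 = 0.320736
Relative intensity = 0.320736 / 0.416589 × 100 = 77.0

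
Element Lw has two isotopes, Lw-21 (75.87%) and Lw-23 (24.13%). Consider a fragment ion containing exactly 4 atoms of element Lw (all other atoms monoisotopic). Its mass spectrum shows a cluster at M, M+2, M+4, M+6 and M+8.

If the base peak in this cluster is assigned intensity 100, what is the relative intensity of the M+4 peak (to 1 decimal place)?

Term probabilities: M 0.3313, M+2 0.4215, M+4 0.2011, M+6 0.0426, M+8 0.0034. Base peak = M+2.
P(M+2) = C(4,1) × 0.7587^3 × 0.2413^1 = 4 × 0.43672721 × 0.2413 = 0.421529 (base)
P(M+4) = C(4,2) × 0.7587^2 × 0.2413^2 = 6 × 0.57562569 × 0.05822569 = 0.201097
Relative intensity = 0.201097 / 0.421529 × 100 = 47.7

47.7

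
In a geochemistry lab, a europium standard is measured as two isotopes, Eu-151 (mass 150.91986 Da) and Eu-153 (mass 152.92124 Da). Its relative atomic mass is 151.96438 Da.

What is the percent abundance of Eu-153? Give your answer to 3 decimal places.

52.190%

Writing the weighted mean with unknown fraction x of Eu-151:
150.91986·x + 152.92124·(1 − x) = 151.96438
(150.91986 − 152.92124)·x = 151.96438 − 152.92124
x = -0.95686 / -2.00138 = 0.47810 → 47.810% Eu-151, 52.190% Eu-153.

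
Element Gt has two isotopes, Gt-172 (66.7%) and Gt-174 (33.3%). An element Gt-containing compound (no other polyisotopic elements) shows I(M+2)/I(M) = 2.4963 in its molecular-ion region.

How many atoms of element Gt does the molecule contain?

5

The M+2/M ratio from n Gt atoms is n · q/p = n · 0.333/0.667.
n = 2.4963 × 0.667/0.333 = 5.00 ≈ 5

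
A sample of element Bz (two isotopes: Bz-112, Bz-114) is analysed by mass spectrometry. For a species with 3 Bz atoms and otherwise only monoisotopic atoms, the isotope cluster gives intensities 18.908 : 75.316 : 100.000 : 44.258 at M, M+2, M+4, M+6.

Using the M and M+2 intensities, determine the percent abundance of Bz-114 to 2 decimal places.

57.04%

If p is the fraction of Bz that is Bz-112, then I(M+2)/I(M) = [C(3,1)·p^2·(1−p)] / p^3 = 3·(1−p)/p = 75.316/18.908 = 3.9833
(1−p)/p = 3.9833/3 = 1.3278  ⇒  p = 1/(1 + 1.3278) = 0.4296
Bz-112: 42.96%, Bz-114: 57.04%.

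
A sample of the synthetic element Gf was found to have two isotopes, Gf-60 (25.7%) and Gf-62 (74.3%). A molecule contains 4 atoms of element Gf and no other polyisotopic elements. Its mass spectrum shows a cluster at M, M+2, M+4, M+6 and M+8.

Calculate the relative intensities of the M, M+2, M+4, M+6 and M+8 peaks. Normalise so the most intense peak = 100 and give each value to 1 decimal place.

Expanding (0.257 + 0.743)^4:
P(M) = 0.257^4 = 0.004362
P(M+2) = 4 × 0.257^3 × 0.743^1 = 0.050448
P(M+4) = 6 × 0.257^2 × 0.743^2 = 0.218774
P(M+6) = 4 × 0.257^1 × 0.743^3 = 0.421657
P(M+8) = 0.743^4 = 0.304758
The M+6 peak is largest (0.421657); scaling to 100 gives 1.0 : 12.0 : 51.9 : 100.0 : 72.3.

1.0 : 12.0 : 51.9 : 100.0 : 72.3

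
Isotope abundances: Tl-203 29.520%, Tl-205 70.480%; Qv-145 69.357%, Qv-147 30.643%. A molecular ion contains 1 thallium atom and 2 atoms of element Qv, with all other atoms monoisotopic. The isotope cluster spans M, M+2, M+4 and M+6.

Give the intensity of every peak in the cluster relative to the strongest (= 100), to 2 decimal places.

Thallium pattern (n=1): 0.2952 : 0.7048
Element Qv pattern (n=2): 0.48103934 : 0.42506131 : 0.09389934
Convolve the two distributions (both contribute in 2-u steps):
  M: 0.2952×0.48103934 = 0.142003
  M+2: 0.2952×0.42506131 + 0.7048×0.48103934 = 0.464515
  M+4: 0.2952×0.09389934 + 0.7048×0.42506131 = 0.327302
  M+6: 0.7048×0.09389934 = 0.066180
Scale to base peak (0.464515) = 100: 30.57 : 100.00 : 70.46 : 14.25

30.57 : 100.00 : 70.46 : 14.25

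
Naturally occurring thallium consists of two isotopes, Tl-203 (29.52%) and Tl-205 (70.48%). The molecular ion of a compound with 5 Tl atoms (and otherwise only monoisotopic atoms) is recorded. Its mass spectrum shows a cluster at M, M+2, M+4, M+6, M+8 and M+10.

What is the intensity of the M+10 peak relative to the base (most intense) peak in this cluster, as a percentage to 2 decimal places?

Term probabilities: M 0.0022, M+2 0.0268, M+4 0.1278, M+6 0.3051, M+8 0.3642, M+10 0.1739. Base peak = M+8.
P(M+8) = C(5,4) × 0.2952^1 × 0.7048^4 = 5 × 0.2952 × 0.24675365 = 0.364208 (base)
P(M+10) = C(5,5) × 0.2952^0 × 0.7048^5 = 1 × 1.0000 × 0.17391197 = 0.173912
Relative intensity = 0.173912 / 0.364208 × 100 = 47.75

47.75%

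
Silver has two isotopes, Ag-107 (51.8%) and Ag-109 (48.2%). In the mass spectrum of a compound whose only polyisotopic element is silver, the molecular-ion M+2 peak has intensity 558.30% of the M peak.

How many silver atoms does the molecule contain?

6

With n Ag atoms, P(M+2)/P(M) = C(n,1)·p^(n−1)q / p^n = n·q/p = n · 0.482/0.518.
n = 5.5830 × 0.518/0.482 = 6.00 ≈ 6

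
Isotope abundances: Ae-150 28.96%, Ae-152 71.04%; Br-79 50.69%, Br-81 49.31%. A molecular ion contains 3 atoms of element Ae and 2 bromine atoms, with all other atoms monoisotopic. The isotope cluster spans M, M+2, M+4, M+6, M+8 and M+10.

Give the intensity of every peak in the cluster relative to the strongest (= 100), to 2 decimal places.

Element Ae pattern (n=3): 0.02428822 : 0.17873982 : 0.4384557 : 0.35851626
Bromine pattern (n=2): 0.25694761 : 0.49990478 : 0.24314761
Convolve the two distributions (both contribute in 2-u steps):
  M: 0.02428822×0.25694761 = 0.006241
  M+2: 0.02428822×0.49990478 + 0.17873982×0.25694761 = 0.058069
  M+4: 0.02428822×0.24314761 + 0.17873982×0.49990478 + 0.4384557×0.25694761 = 0.207919
  M+6: 0.17873982×0.24314761 + 0.4384557×0.49990478 + 0.35851626×0.25694761 = 0.354766
  M+8: 0.4384557×0.24314761 + 0.35851626×0.49990478 = 0.285833
  M+10: 0.35851626×0.24314761 = 0.087172
Scale to base peak (0.354766) = 100: 1.76 : 16.37 : 58.61 : 100.00 : 80.57 : 24.57

1.76 : 16.37 : 58.61 : 100.00 : 80.57 : 24.57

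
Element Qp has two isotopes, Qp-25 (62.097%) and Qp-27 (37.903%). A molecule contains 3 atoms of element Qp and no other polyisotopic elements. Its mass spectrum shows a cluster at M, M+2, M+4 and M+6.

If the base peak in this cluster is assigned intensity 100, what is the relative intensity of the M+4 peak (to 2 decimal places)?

61.04

(0.62097 + 0.37903)^3 gives M 0.2394, M+2 0.4385, M+4 0.2676, M+6 0.0545; the largest is M+2.
P(M+2) = C(3,1) × 0.62097^2 × 0.37903^1 = 3 × 0.38560374 × 0.37903 = 0.438466 (base)
P(M+4) = C(3,2) × 0.62097^1 × 0.37903^2 = 3 × 0.62097 × 0.14366374 = 0.267633
Relative intensity = 0.267633 / 0.438466 × 100 = 61.04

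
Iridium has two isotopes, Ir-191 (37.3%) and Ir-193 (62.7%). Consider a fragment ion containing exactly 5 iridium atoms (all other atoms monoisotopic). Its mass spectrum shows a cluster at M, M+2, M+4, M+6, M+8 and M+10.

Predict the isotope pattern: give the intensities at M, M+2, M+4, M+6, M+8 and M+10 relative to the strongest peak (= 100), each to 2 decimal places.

Expanding (0.373 + 0.627)^5:
P(M) = 0.373^5 = 0.007220
P(M+2) = 5 × 0.373^4 × 0.627^1 = 0.060684
P(M+4) = 10 × 0.373^3 × 0.627^2 = 0.204015
P(M+6) = 10 × 0.373^2 × 0.627^3 = 0.342942
P(M+8) = 5 × 0.373^1 × 0.627^4 = 0.288237
P(M+10) = 0.627^5 = 0.096903
The M+6 peak is largest (0.342942); scaling to 100 gives 2.11 : 17.70 : 59.49 : 100.00 : 84.05 : 28.26.

2.11 : 17.70 : 59.49 : 100.00 : 84.05 : 28.26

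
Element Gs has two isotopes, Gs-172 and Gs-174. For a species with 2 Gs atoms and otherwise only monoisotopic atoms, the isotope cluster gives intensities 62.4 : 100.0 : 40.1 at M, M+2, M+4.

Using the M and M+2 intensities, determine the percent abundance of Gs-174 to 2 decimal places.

44.48%

If p is the fraction of Gs that is Gs-172, then I(M+2)/I(M) = [C(2,1)·p^1·(1−p)] / p^2 = 2·(1−p)/p = 100.0/62.4 = 1.6026
(1−p)/p = 1.6026/2 = 0.8013  ⇒  p = 1/(1 + 0.8013) = 0.5552
Gs-172: 55.52%, Gs-174: 44.48%.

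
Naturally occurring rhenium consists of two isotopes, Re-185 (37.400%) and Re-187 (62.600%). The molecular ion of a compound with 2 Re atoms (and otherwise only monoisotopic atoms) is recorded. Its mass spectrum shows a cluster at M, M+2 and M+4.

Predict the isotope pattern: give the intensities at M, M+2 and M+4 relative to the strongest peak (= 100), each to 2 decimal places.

Each Re atom is independently Re-185 (p = 0.37400) or Re-187 (q = 0.62600); the cluster is the binomial expansion (p + q)^2.
P(M) = 0.37400^2 = 0.139876
P(M+2) = 2 × 0.37400^1 × 0.62600^1 = 0.468248
P(M+4) = 0.62600^2 = 0.391876
The M+2 peak is largest (0.468248); scaling to 100 gives 29.87 : 100.00 : 83.69.

29.87 : 100.00 : 83.69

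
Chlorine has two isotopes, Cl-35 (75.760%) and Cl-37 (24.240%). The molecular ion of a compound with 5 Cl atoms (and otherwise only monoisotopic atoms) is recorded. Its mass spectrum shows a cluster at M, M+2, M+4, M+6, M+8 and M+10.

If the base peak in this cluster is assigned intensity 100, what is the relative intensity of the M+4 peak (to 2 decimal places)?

Term probabilities: M 0.2496, M+2 0.3993, M+4 0.2555, M+6 0.0817, M+8 0.0131, M+10 0.0008. Base peak = M+2.
P(M+2) = C(5,1) × 0.75760^4 × 0.24240^1 = 5 × 0.32942751 × 0.2424 = 0.399266 (base)
P(M+4) = C(5,2) × 0.75760^3 × 0.24240^2 = 10 × 0.4348304 × 0.05875776 = 0.255497
Relative intensity = 0.255497 / 0.399266 × 100 = 63.99

63.99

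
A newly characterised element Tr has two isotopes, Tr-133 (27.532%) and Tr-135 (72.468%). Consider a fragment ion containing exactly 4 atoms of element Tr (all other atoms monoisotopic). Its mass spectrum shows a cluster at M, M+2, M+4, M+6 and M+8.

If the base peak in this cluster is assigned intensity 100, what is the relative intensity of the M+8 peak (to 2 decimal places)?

65.80

Term probabilities: M 0.0057, M+2 0.0605, M+4 0.2388, M+6 0.4191, M+8 0.2758. Base peak = M+6.
P(M+6) = C(4,3) × 0.27532^1 × 0.72468^3 = 4 × 0.27532 × 0.38057375 = 0.419118 (base)
P(M+8) = C(4,4) × 0.27532^0 × 0.72468^4 = 1 × 1.0000 × 0.27579418 = 0.275794
Relative intensity = 0.275794 / 0.419118 × 100 = 65.80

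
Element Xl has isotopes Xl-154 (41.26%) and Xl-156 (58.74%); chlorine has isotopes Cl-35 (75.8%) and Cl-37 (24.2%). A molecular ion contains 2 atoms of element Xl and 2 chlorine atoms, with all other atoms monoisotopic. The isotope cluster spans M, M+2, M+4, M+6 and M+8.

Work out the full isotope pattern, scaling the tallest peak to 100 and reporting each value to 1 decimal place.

25.3 : 88.3 : 100.0 : 40.1 : 5.2

Element Xl pattern (n=2): 0.17023876 : 0.48472248 : 0.34503876
Chlorine pattern (n=2): 0.574564 : 0.366872 : 0.058564
Convolve the two distributions (both contribute in 2-u steps):
  M: 0.17023876×0.574564 = 0.097813
  M+2: 0.17023876×0.366872 + 0.48472248×0.574564 = 0.340960
  M+4: 0.17023876×0.058564 + 0.48472248×0.366872 + 0.34503876×0.574564 = 0.386048
  M+6: 0.48472248×0.058564 + 0.34503876×0.366872 = 0.154972
  M+8: 0.34503876×0.058564 = 0.020207
Scale to base peak (0.386048) = 100: 25.3 : 88.3 : 100.0 : 40.1 : 5.2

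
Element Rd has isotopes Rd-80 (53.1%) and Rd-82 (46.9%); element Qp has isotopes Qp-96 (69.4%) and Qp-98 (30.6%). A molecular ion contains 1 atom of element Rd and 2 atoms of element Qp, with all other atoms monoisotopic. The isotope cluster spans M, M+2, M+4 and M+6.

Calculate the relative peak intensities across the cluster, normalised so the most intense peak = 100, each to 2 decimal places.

Element Rd pattern (n=1): 0.5310 : 0.4690
Element Qp pattern (n=2): 0.481636 : 0.424728 : 0.093636
Convolve the two distributions (both contribute in 2-u steps):
  M: 0.5310×0.481636 = 0.255749
  M+2: 0.5310×0.424728 + 0.4690×0.481636 = 0.451418
  M+4: 0.5310×0.093636 + 0.4690×0.424728 = 0.248918
  M+6: 0.4690×0.093636 = 0.043915
Scale to base peak (0.451418) = 100: 56.65 : 100.00 : 55.14 : 9.73

56.65 : 100.00 : 55.14 : 9.73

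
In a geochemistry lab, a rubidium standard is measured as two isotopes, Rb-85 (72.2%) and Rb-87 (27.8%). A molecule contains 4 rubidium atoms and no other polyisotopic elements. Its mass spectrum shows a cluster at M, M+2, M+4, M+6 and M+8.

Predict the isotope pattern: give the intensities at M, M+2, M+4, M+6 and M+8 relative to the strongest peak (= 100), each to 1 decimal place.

Expanding (0.722 + 0.278)^4:
P(M) = 0.722^4 = 0.271737
P(M+2) = 4 × 0.722^3 × 0.278^1 = 0.418520
P(M+4) = 6 × 0.722^2 × 0.278^2 = 0.241721
P(M+6) = 4 × 0.722^1 × 0.278^3 = 0.062049
P(M+8) = 0.278^4 = 0.005973
The M+2 peak is largest (0.418520); scaling to 100 gives 64.9 : 100.0 : 57.8 : 14.8 : 1.4.

64.9 : 100.0 : 57.8 : 14.8 : 1.4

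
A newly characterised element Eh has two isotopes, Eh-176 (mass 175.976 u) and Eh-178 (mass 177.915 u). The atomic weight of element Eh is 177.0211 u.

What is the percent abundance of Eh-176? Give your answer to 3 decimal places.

46.101%

Writing the weighted mean with unknown fraction x of Eh-176:
175.976·x + 177.915·(1 − x) = 177.0211
(175.976 − 177.915)·x = 177.0211 − 177.915
x = -0.8939 / -1.939 = 0.46101 → 46.101% Eh-176, 53.899% Eh-178.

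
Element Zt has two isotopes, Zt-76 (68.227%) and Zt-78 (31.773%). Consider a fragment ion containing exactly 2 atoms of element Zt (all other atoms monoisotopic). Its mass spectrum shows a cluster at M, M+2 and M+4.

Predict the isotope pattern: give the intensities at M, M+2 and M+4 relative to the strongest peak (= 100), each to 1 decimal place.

Each Zt atom is independently Zt-76 (p = 0.68227) or Zt-78 (q = 0.31773); the cluster is the binomial expansion (p + q)^2.
P(M) = 0.68227^2 = 0.465492
P(M+2) = 2 × 0.68227^1 × 0.31773^1 = 0.433555
P(M+4) = 0.31773^2 = 0.100952
The M peak is largest (0.465492); scaling to 100 gives 100.0 : 93.1 : 21.7.

100.0 : 93.1 : 21.7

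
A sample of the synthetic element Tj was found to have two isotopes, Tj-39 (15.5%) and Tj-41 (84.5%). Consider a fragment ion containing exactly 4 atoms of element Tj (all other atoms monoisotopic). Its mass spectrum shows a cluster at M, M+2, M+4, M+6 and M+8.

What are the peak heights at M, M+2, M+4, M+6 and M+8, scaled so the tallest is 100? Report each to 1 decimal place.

Each Tj atom is independently Tj-39 (p = 0.155) or Tj-41 (q = 0.845); the cluster is the binomial expansion (p + q)^4.
P(M) = 0.155^4 = 0.000577
P(M+2) = 4 × 0.155^3 × 0.845^1 = 0.012587
P(M+4) = 6 × 0.155^2 × 0.845^2 = 0.102927
P(M+6) = 4 × 0.155^1 × 0.845^3 = 0.374078
P(M+8) = 0.845^4 = 0.509832
The M+8 peak is largest (0.509832); scaling to 100 gives 0.1 : 2.5 : 20.2 : 73.4 : 100.0.

0.1 : 2.5 : 20.2 : 73.4 : 100.0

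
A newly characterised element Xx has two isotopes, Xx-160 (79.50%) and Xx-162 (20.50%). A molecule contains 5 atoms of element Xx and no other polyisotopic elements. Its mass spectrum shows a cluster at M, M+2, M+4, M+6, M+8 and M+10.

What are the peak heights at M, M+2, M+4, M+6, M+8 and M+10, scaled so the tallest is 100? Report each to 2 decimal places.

The 5 Xx atoms are independent, so intensities follow the terms of (0.7950 + 0.2050)^5.
P(M) = 0.7950^5 = 0.317567
P(M+2) = 5 × 0.7950^4 × 0.2050^1 = 0.409442
P(M+4) = 10 × 0.7950^3 × 0.2050^2 = 0.211159
P(M+6) = 10 × 0.7950^2 × 0.2050^3 = 0.054450
P(M+8) = 5 × 0.7950^1 × 0.2050^4 = 0.007020
P(M+10) = 0.2050^5 = 0.000362
The M+2 peak is largest (0.409442); scaling to 100 gives 77.56 : 100.00 : 51.57 : 13.30 : 1.71 : 0.09.

77.56 : 100.00 : 51.57 : 13.30 : 1.71 : 0.09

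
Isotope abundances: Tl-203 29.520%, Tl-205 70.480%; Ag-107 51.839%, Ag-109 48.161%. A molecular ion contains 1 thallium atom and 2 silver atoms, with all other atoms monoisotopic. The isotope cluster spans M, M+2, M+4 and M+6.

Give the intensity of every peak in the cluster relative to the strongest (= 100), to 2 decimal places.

Thallium pattern (n=1): 0.2952 : 0.7048
Silver pattern (n=2): 0.26872819 : 0.49932362 : 0.23194819
Convolve the two distributions (both contribute in 2-u steps):
  M: 0.2952×0.26872819 = 0.079329
  M+2: 0.2952×0.49932362 + 0.7048×0.26872819 = 0.336800
  M+4: 0.2952×0.23194819 + 0.7048×0.49932362 = 0.420394
  M+6: 0.7048×0.23194819 = 0.163477
Scale to base peak (0.420394) = 100: 18.87 : 80.12 : 100.00 : 38.89

18.87 : 80.12 : 100.00 : 38.89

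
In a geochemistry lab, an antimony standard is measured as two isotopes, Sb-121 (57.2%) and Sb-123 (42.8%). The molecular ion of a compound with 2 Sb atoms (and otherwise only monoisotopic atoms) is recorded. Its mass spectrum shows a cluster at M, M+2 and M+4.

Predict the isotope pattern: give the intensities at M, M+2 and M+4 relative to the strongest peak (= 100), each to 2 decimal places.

Each Sb atom is independently Sb-121 (p = 0.572) or Sb-123 (q = 0.428); the cluster is the binomial expansion (p + q)^2.
P(M) = 0.572^2 = 0.327184
P(M+2) = 2 × 0.572^1 × 0.428^1 = 0.489632
P(M+4) = 0.428^2 = 0.183184
The M+2 peak is largest (0.489632); scaling to 100 gives 66.82 : 100.00 : 37.41.

66.82 : 100.00 : 37.41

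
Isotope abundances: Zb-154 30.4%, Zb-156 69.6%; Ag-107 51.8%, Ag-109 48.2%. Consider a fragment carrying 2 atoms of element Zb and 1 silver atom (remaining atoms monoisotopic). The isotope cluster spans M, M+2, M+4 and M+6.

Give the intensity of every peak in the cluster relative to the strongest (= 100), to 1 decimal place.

10.5 : 58.0 : 100.0 : 51.3

Element Zb pattern (n=2): 0.092416 : 0.423168 : 0.484416
Silver pattern (n=1): 0.5180 : 0.4820
Convolve the two distributions (both contribute in 2-u steps):
  M: 0.092416×0.5180 = 0.047871
  M+2: 0.092416×0.4820 + 0.423168×0.5180 = 0.263746
  M+4: 0.423168×0.4820 + 0.484416×0.5180 = 0.454894
  M+6: 0.484416×0.4820 = 0.233489
Scale to base peak (0.454894) = 100: 10.5 : 58.0 : 100.0 : 51.3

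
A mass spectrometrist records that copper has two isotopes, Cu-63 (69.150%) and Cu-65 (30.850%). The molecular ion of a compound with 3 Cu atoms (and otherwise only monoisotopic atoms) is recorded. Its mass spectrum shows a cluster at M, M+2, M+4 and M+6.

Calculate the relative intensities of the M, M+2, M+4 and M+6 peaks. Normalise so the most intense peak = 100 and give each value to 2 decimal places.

74.72 : 100.00 : 44.61 : 6.63

The 3 Cu atoms are independent, so intensities follow the terms of (0.69150 + 0.30850)^3.
P(M) = 0.69150^3 = 0.330656
P(M+2) = 3 × 0.69150^2 × 0.30850^1 = 0.442548
P(M+4) = 3 × 0.69150^1 × 0.30850^2 = 0.197435
P(M+6) = 0.30850^3 = 0.029361
The M+2 peak is largest (0.442548); scaling to 100 gives 74.72 : 100.00 : 44.61 : 6.63.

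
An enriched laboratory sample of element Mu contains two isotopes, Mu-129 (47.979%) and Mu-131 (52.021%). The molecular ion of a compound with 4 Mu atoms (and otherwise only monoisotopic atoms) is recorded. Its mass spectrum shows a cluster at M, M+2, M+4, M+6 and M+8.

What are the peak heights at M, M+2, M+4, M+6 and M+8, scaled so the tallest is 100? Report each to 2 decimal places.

Expanding (0.47979 + 0.52021)^4:
P(M) = 0.47979^4 = 0.052991
P(M+2) = 4 × 0.47979^3 × 0.52021^1 = 0.229822
P(M+4) = 6 × 0.47979^2 × 0.52021^2 = 0.373776
P(M+6) = 4 × 0.47979^1 × 0.52021^3 = 0.270176
P(M+8) = 0.52021^4 = 0.073234
The M+4 peak is largest (0.373776); scaling to 100 gives 14.18 : 61.49 : 100.00 : 72.28 : 19.59.

14.18 : 61.49 : 100.00 : 72.28 : 19.59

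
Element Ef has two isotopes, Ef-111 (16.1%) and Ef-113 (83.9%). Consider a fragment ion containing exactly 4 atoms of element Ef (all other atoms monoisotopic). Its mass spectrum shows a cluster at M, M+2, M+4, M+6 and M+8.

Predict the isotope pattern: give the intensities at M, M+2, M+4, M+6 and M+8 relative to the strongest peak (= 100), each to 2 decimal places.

0.14 : 2.83 : 22.09 : 76.76 : 100.00

The 4 Ef atoms are independent, so intensities follow the terms of (0.161 + 0.839)^4.
P(M) = 0.161^4 = 0.000672
P(M+2) = 4 × 0.161^3 × 0.839^1 = 0.014006
P(M+4) = 6 × 0.161^2 × 0.839^2 = 0.109478
P(M+6) = 4 × 0.161^1 × 0.839^3 = 0.380340
P(M+8) = 0.839^4 = 0.495505
The M+8 peak is largest (0.495505); scaling to 100 gives 0.14 : 2.83 : 22.09 : 76.76 : 100.00.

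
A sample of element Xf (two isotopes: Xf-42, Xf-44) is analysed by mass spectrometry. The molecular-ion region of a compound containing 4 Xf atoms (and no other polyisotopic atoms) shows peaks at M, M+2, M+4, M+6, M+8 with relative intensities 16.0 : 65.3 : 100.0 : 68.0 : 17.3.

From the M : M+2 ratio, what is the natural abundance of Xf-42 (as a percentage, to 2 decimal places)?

49.50%

Let p = fractional abundance of Xf-42. I(M+2)/I(M) = [C(4,1)·p^3·(1−p)] / p^4 = 4·(1−p)/p = 65.3/16.0 = 4.0812
(1−p)/p = 4.0812/4 = 1.0203  ⇒  p = 1/(1 + 1.0203) = 0.4950
Xf-42: 49.50%, Xf-44: 50.50%.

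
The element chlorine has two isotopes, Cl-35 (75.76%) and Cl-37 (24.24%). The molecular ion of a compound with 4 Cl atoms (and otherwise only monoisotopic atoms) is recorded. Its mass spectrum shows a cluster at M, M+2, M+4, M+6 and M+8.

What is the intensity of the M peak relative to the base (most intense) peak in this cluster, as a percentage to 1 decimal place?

78.1%

Term probabilities: M 0.3294, M+2 0.4216, M+4 0.2023, M+6 0.0432, M+8 0.0035. Base peak = M+2.
P(M+2) = C(4,1) × 0.7576^3 × 0.2424^1 = 4 × 0.4348304 × 0.2424 = 0.421612 (base)
P(M) = C(4,0) × 0.7576^4 × 0.2424^0 = 1 × 0.32942751 × 1.0000 = 0.329428
Relative intensity = 0.329428 / 0.421612 × 100 = 78.1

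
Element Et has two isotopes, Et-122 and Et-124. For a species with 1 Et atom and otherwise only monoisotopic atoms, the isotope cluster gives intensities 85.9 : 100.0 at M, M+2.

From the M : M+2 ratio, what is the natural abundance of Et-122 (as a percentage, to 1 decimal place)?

46.2%

Write p for the Et-122 fraction. I(M+2)/I(M) = [C(1,1)·p^0·(1−p)] / p^1 = 1·(1−p)/p = 100.0/85.9 = 1.1641
(1−p)/p = 1.1641/1 = 1.1641  ⇒  p = 1/(1 + 1.1641) = 0.4621
Et-122: 46.2%, Et-124: 53.8%.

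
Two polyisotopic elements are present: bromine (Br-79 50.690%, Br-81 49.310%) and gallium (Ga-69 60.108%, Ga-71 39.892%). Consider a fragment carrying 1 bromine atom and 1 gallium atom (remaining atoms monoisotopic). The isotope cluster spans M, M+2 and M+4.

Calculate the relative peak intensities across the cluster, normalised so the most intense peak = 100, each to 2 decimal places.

Bromine pattern (n=1): 0.5069 : 0.4931
Gallium pattern (n=1): 0.60108 : 0.39892
Convolve the two distributions (both contribute in 2-u steps):
  M: 0.5069×0.60108 = 0.304687
  M+2: 0.5069×0.39892 + 0.4931×0.60108 = 0.498605
  M+4: 0.4931×0.39892 = 0.196707
Scale to base peak (0.498605) = 100: 61.11 : 100.00 : 39.45

61.11 : 100.00 : 39.45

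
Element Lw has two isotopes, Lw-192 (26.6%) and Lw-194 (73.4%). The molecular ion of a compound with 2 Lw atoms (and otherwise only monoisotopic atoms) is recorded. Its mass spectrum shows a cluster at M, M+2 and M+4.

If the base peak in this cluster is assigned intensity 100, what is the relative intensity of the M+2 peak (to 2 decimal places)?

72.48

Binomial terms of (0.266 + 0.734)^2: M 0.0708, M+2 0.3905, M+4 0.5388 → M+4 is the base peak.
P(M+4) = C(2,2) × 0.266^0 × 0.734^2 = 1 × 1.0000 × 0.538756 = 0.538756 (base)
P(M+2) = C(2,1) × 0.266^1 × 0.734^1 = 2 × 0.2660 × 0.7340 = 0.390488
Relative intensity = 0.390488 / 0.538756 × 100 = 72.48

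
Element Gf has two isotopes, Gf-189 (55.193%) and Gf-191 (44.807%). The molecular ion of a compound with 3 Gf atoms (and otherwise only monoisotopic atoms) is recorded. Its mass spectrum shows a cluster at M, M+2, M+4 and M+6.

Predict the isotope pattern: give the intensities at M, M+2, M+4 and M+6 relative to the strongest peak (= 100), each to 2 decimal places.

Each Gf atom is independently Gf-189 (p = 0.55193) or Gf-191 (q = 0.44807); the cluster is the binomial expansion (p + q)^3.
P(M) = 0.55193^3 = 0.168133
P(M+2) = 3 × 0.55193^2 × 0.44807^1 = 0.409482
P(M+4) = 3 × 0.55193^1 × 0.44807^2 = 0.332428
P(M+6) = 0.44807^3 = 0.089958
The M+2 peak is largest (0.409482); scaling to 100 gives 41.06 : 100.00 : 81.18 : 21.97.

41.06 : 100.00 : 81.18 : 21.97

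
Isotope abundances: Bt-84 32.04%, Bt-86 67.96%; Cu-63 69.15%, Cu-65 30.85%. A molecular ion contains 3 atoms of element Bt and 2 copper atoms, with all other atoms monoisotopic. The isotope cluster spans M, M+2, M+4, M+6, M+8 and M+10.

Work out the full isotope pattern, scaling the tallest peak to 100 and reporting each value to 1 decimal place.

4.4 : 31.7 : 84.8 : 100.0 : 49.0 : 8.3

Element Bt pattern (n=3): 0.03289103 : 0.20929538 : 0.44393614 : 0.31387745
Copper pattern (n=2): 0.47817225 : 0.4266555 : 0.09517225
Convolve the two distributions (both contribute in 2-u steps):
  M: 0.03289103×0.47817225 = 0.015728
  M+2: 0.03289103×0.4266555 + 0.20929538×0.47817225 = 0.114112
  M+4: 0.03289103×0.09517225 + 0.20929538×0.4266555 + 0.44393614×0.47817225 = 0.304705
  M+6: 0.20929538×0.09517225 + 0.44393614×0.4266555 + 0.31387745×0.47817225 = 0.359414
  M+8: 0.44393614×0.09517225 + 0.31387745×0.4266555 = 0.176168
  M+10: 0.31387745×0.09517225 = 0.029872
Scale to base peak (0.359414) = 100: 4.4 : 31.7 : 84.8 : 100.0 : 49.0 : 8.3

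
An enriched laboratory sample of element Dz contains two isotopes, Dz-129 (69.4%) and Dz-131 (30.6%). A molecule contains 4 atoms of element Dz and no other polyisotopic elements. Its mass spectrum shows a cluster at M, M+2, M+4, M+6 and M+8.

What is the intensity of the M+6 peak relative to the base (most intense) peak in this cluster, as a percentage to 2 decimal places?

Term probabilities: M 0.2320, M+2 0.4091, M+4 0.2706, M+6 0.0795, M+8 0.0088. Base peak = M+2.
P(M+2) = C(4,1) × 0.694^3 × 0.306^1 = 4 × 0.33425538 × 0.3060 = 0.409129 (base)
P(M+6) = C(4,3) × 0.694^1 × 0.306^3 = 4 × 0.6940 × 0.02865262 = 0.079540
Relative intensity = 0.079540 / 0.409129 × 100 = 19.44

19.44%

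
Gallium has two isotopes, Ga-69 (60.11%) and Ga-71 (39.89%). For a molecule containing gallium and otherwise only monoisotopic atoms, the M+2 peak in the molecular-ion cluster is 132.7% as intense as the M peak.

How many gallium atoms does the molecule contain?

For n independent Ga atoms, I(M+2)/I(M) = n · (abundance Ga-71) / (abundance Ga-69) = n · 0.3989/0.6011.
n = 1.327 × 0.6011/0.3989 = 2.00 ≈ 2

2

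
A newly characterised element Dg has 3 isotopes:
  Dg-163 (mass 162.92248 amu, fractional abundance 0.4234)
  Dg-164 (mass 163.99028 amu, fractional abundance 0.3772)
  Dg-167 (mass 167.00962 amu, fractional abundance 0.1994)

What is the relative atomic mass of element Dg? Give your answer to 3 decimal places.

164.140 amu

Ar = Σ fᵢ·mᵢ = 0.4234 × 162.92248 + 0.3772 × 163.99028 + 0.1994 × 167.00962
= 68.981378 + 61.857134 + 33.301718 = 164.140230 amu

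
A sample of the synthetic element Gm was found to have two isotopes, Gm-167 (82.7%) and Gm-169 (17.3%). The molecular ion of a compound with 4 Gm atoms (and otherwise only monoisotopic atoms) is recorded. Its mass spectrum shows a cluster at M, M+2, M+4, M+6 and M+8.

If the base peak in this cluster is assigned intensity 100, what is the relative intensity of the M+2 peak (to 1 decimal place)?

83.7

(0.827 + 0.173)^4 gives M 0.4678, M+2 0.3914, M+4 0.1228, M+6 0.0171, M+8 0.0009; the largest is M.
P(M) = C(4,0) × 0.827^4 × 0.173^0 = 1 × 0.46775888 × 1.0000 = 0.467759 (base)
P(M+2) = C(4,1) × 0.827^3 × 0.173^1 = 4 × 0.56560928 × 0.1730 = 0.391402
Relative intensity = 0.391402 / 0.467759 × 100 = 83.7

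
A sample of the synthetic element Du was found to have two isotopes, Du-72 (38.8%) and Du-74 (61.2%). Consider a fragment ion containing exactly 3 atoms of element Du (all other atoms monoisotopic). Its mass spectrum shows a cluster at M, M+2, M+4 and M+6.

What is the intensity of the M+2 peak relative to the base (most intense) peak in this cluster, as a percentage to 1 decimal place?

63.4%

(0.388 + 0.612)^3 gives M 0.0584, M+2 0.2764, M+4 0.4360, M+6 0.2292; the largest is M+4.
P(M+4) = C(3,2) × 0.388^1 × 0.612^2 = 3 × 0.3880 × 0.374544 = 0.435969 (base)
P(M+2) = C(3,1) × 0.388^2 × 0.612^1 = 3 × 0.150544 × 0.6120 = 0.276399
Relative intensity = 0.276399 / 0.435969 × 100 = 63.4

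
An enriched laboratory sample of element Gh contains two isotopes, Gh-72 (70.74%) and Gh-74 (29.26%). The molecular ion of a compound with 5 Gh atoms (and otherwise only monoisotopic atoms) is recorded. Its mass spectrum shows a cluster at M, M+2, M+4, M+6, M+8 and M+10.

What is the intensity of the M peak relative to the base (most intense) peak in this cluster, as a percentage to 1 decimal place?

48.4%

Term probabilities: M 0.1771, M+2 0.3664, M+4 0.3031, M+6 0.1254, M+8 0.0259, M+10 0.0021. Base peak = M+2.
P(M+2) = C(5,1) × 0.7074^4 × 0.2926^1 = 5 × 0.25041493 × 0.2926 = 0.366357 (base)
P(M) = C(5,0) × 0.7074^5 × 0.2926^0 = 1 × 0.17714352 × 1.0000 = 0.177144
Relative intensity = 0.177144 / 0.366357 × 100 = 48.4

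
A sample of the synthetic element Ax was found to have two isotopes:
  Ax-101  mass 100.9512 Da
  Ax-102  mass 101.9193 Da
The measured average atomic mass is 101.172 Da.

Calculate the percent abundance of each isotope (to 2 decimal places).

Writing the weighted mean with unknown fraction x of Ax-101:
100.9512·x + 101.9193·(1 − x) = 101.172
(100.9512 − 101.9193)·x = 101.172 − 101.9193
x = -0.7473 / -0.9681 = 0.77192 → 77.19% Ax-101, 22.81% Ax-102.

Ax-101: 77.19%, Ax-102: 22.81%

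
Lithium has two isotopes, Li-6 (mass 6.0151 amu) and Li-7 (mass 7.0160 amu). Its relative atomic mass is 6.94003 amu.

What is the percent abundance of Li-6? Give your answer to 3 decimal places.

With x = fraction of Li-6 (so Li-7 is 1 − x):
6.0151·x + 7.0160·(1 − x) = 6.94003
(6.0151 − 7.0160)·x = 6.94003 − 7.0160
x = -0.07597 / -1.0009 = 0.07590 → 7.590% Li-6, 92.410% Li-7.

7.590%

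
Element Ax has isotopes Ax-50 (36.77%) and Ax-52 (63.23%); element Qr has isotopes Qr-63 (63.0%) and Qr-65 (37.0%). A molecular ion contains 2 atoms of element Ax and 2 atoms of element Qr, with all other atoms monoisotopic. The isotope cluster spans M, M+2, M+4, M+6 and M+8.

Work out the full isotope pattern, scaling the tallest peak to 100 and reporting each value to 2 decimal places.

Element Ax pattern (n=2): 0.13520329 : 0.46499342 : 0.39980329
Element Qr pattern (n=2): 0.3969 : 0.4662 : 0.1369
Convolve the two distributions (both contribute in 2-u steps):
  M: 0.13520329×0.3969 = 0.053662
  M+2: 0.13520329×0.4662 + 0.46499342×0.3969 = 0.247588
  M+4: 0.13520329×0.1369 + 0.46499342×0.4662 + 0.39980329×0.3969 = 0.393971
  M+6: 0.46499342×0.1369 + 0.39980329×0.4662 = 0.250046
  M+8: 0.39980329×0.1369 = 0.054733
Scale to base peak (0.393971) = 100: 13.62 : 62.84 : 100.00 : 63.47 : 13.89

13.62 : 62.84 : 100.00 : 63.47 : 13.89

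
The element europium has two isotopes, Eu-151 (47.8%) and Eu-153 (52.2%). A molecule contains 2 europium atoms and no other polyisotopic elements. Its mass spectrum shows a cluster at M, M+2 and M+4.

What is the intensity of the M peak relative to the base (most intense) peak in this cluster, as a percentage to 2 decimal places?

Binomial terms of (0.478 + 0.522)^2: M 0.2285, M+2 0.4990, M+4 0.2725 → M+2 is the base peak.
P(M+2) = C(2,1) × 0.478^1 × 0.522^1 = 2 × 0.4780 × 0.5220 = 0.499032 (base)
P(M) = C(2,0) × 0.478^2 × 0.522^0 = 1 × 0.228484 × 1.0000 = 0.228484
Relative intensity = 0.228484 / 0.499032 × 100 = 45.79

45.79%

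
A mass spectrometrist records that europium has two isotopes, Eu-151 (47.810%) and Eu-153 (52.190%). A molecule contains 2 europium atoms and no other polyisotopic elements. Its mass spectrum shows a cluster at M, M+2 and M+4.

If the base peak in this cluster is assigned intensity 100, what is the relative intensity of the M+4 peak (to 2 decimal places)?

Binomial terms of (0.47810 + 0.52190)^2: M 0.2286, M+2 0.4990, M+4 0.2724 → M+2 is the base peak.
P(M+2) = C(2,1) × 0.47810^1 × 0.52190^1 = 2 × 0.4781 × 0.5219 = 0.499041 (base)
P(M+4) = C(2,2) × 0.47810^0 × 0.52190^2 = 1 × 1.0000 × 0.27237961 = 0.272380
Relative intensity = 0.272380 / 0.499041 × 100 = 54.58

54.58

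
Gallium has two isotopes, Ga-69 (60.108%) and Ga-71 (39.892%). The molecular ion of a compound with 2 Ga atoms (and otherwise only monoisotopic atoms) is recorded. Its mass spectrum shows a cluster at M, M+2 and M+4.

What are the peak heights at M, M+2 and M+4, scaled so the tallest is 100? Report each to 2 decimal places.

Each Ga atom is independently Ga-69 (p = 0.60108) or Ga-71 (q = 0.39892); the cluster is the binomial expansion (p + q)^2.
P(M) = 0.60108^2 = 0.361297
P(M+2) = 2 × 0.60108^1 × 0.39892^1 = 0.479566
P(M+4) = 0.39892^2 = 0.159137
The M+2 peak is largest (0.479566); scaling to 100 gives 75.34 : 100.00 : 33.18.

75.34 : 100.00 : 33.18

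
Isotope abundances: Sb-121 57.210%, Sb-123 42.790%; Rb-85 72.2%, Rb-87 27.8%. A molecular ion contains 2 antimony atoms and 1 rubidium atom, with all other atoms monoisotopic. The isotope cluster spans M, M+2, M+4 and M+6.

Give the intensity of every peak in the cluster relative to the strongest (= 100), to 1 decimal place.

53.2 : 100.0 : 60.4 : 11.5

Antimony pattern (n=2): 0.32729841 : 0.48960318 : 0.18309841
Rubidium pattern (n=1): 0.7220 : 0.2780
Convolve the two distributions (both contribute in 2-u steps):
  M: 0.32729841×0.7220 = 0.236309
  M+2: 0.32729841×0.2780 + 0.48960318×0.7220 = 0.444482
  M+4: 0.48960318×0.2780 + 0.18309841×0.7220 = 0.268307
  M+6: 0.18309841×0.2780 = 0.050901
Scale to base peak (0.444482) = 100: 53.2 : 100.0 : 60.4 : 11.5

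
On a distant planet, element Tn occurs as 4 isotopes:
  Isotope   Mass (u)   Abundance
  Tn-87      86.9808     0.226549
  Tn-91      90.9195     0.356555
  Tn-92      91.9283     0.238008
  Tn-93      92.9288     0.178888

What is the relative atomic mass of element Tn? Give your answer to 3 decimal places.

Average mass = Σ (abundance × isotope mass) = 0.226549 × 86.9808 + 0.356555 × 90.9195 + 0.238008 × 91.9283 + 0.178888 × 92.9288
= 19.70541 + 32.41780 + 21.87967 + 16.62385 = 90.62673 u

90.627 u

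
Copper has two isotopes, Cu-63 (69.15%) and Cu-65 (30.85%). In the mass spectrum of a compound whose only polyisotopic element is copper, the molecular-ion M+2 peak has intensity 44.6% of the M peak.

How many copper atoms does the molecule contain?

1

With n Cu atoms, P(M+2)/P(M) = C(n,1)·p^(n−1)q / p^n = n·q/p = n · 0.3085/0.6915.
n = 0.446 × 0.6915/0.3085 = 1.00 ≈ 1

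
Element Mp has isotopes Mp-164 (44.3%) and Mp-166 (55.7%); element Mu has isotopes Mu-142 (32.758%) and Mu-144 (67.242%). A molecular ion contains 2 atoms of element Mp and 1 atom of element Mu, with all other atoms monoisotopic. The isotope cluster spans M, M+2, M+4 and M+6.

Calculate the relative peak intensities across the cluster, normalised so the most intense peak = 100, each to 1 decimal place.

Element Mp pattern (n=2): 0.196249 : 0.493502 : 0.310249
Element Mu pattern (n=1): 0.32758 : 0.67242
Convolve the two distributions (both contribute in 2-u steps):
  M: 0.196249×0.32758 = 0.064287
  M+2: 0.196249×0.67242 + 0.493502×0.32758 = 0.293623
  M+4: 0.493502×0.67242 + 0.310249×0.32758 = 0.433472
  M+6: 0.310249×0.67242 = 0.208618
Scale to base peak (0.433472) = 100: 14.8 : 67.7 : 100.0 : 48.1

14.8 : 67.7 : 100.0 : 48.1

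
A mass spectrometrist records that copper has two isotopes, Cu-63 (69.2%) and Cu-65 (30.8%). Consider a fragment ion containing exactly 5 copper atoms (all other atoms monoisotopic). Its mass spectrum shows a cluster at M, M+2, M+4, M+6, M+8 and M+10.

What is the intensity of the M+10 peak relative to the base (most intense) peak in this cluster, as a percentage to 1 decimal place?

0.8%

Term probabilities: M 0.1587, M+2 0.3531, M+4 0.3144, M+6 0.1399, M+8 0.0311, M+10 0.0028. Base peak = M+2.
P(M+2) = C(5,1) × 0.692^4 × 0.308^1 = 5 × 0.22931073 × 0.3080 = 0.353139 (base)
P(M+10) = C(5,5) × 0.692^0 × 0.308^5 = 1 × 1.0000 × 0.00277175 = 0.002772
Relative intensity = 0.002772 / 0.353139 × 100 = 0.8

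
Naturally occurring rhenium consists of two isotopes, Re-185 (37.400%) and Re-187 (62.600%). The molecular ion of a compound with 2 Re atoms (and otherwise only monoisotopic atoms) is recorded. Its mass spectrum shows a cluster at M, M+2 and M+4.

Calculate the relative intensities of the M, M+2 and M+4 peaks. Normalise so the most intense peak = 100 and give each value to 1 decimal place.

Expanding (0.37400 + 0.62600)^2:
P(M) = 0.37400^2 = 0.139876
P(M+2) = 2 × 0.37400^1 × 0.62600^1 = 0.468248
P(M+4) = 0.62600^2 = 0.391876
The M+2 peak is largest (0.468248); scaling to 100 gives 29.9 : 100.0 : 83.7.

29.9 : 100.0 : 83.7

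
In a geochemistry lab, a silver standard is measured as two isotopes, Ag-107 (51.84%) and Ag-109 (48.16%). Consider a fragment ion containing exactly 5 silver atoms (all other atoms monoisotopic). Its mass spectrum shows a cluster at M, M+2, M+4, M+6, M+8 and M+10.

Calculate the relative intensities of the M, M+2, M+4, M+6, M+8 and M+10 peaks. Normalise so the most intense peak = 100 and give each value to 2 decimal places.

11.59 : 53.82 : 100.00 : 92.90 : 43.15 : 8.02

Each Ag atom is independently Ag-107 (p = 0.5184) or Ag-109 (q = 0.4816); the cluster is the binomial expansion (p + q)^5.
P(M) = 0.5184^5 = 0.037439
P(M+2) = 5 × 0.5184^4 × 0.4816^1 = 0.173907
P(M+4) = 10 × 0.5184^3 × 0.4816^2 = 0.323123
P(M+6) = 10 × 0.5184^2 × 0.4816^3 = 0.300185
P(M+8) = 5 × 0.5184^1 × 0.4816^4 = 0.139438
P(M+10) = 0.4816^5 = 0.025908
The M+4 peak is largest (0.323123); scaling to 100 gives 11.59 : 53.82 : 100.00 : 92.90 : 43.15 : 8.02.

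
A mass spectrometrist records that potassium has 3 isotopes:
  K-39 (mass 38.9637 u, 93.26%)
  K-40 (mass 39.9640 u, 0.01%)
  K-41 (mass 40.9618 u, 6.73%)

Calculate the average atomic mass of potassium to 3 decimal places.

39.098 u

Ar = Σ fᵢ·mᵢ = 0.9326 × 38.9637 + 0.0001 × 39.9640 + 0.0673 × 40.9618
= 36.33755 + 0.00400 + 2.75673 = 39.09828 u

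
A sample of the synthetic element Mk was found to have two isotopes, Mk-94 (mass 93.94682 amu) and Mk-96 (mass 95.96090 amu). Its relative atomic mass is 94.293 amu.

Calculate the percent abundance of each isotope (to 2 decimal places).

Let x be the fractional abundance of Mk-94; then Mk-96 has abundance 1 − x.
93.94682·x + 95.96090·(1 − x) = 94.293
(93.94682 − 95.96090)·x = 94.293 − 95.96090
x = -1.66790 / -2.01408 = 0.82812 → 82.81% Mk-94, 17.19% Mk-96.

Mk-94: 82.81%, Mk-96: 17.19%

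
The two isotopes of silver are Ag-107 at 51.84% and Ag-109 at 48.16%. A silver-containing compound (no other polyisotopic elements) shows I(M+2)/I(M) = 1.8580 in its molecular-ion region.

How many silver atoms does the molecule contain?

2

The M+2/M ratio from n Ag atoms is n · q/p = n · 0.4816/0.5184.
n = 1.8580 × 0.5184/0.4816 = 2.00 ≈ 2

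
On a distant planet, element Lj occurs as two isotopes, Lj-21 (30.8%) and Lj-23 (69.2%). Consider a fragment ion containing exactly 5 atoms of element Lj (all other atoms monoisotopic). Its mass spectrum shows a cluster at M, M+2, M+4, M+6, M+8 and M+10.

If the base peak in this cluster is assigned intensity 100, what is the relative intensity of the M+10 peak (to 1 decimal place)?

44.9

Term probabilities: M 0.0028, M+2 0.0311, M+4 0.1399, M+6 0.3144, M+8 0.3531, M+10 0.1587. Base peak = M+8.
P(M+8) = C(5,4) × 0.308^1 × 0.692^4 = 5 × 0.3080 × 0.22931073 = 0.353139 (base)
P(M+10) = C(5,5) × 0.308^0 × 0.692^5 = 1 × 1.0000 × 0.15868303 = 0.158683
Relative intensity = 0.158683 / 0.353139 × 100 = 44.9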